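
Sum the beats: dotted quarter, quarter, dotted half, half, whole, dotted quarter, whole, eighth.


Step by step:
Beat values:
  dotted quarter = 1.5 beats
  quarter = 1 beat
  dotted half = 3 beats
  half = 2 beats
  whole = 4 beats
  dotted quarter = 1.5 beats
  whole = 4 beats
  eighth = 0.5 beats
Sum = 1.5 + 1 + 3 + 2 + 4 + 1.5 + 4 + 0.5
= 17.5 beats


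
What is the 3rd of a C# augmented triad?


Solution.
Augmented triad = root + major 3rd (4 semitones) + augmented 5th (8 semitones)
A triad on C# stacks thirds, so the chord tones use letter names C-E-G
Root: C#
Major 3rd above C#: E#
Augmented 5th above C#: G##
The 3rd = E#


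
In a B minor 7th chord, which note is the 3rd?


Minor 7th chord = root + minor 3rd + perfect 5th + minor 7th
Seventh chords stack in thirds, so the letter names are B-D-F-A
Root: B
Minor 3rd above B: D
Perfect 5th above B: F#
Minor 7th above B: A
The 3rd = D


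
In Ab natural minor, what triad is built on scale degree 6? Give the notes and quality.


Solution.
Ab natural minor scale: Ab Bb Cb Db Eb Fb Gb
Diatonic triad on degree 6 stacks scale notes 6, 1, 3: Fb Ab Cb
Fb→Ab = 4 semitones; Fb→Cb = 7 semitones → major triad
= Fb Ab Cb (major)


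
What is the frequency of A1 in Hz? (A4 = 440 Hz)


Reasoning:
f = 440 × 2^(n/12) where n = semitones from A4
A1: -36 semitones from A4
f = 440 × 2^(-36/12)
f = 55.00 Hz


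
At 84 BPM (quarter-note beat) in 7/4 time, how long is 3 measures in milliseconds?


Working:
Quarter-note beat duration = 60000 / 84 ms
Beats per measure (7/4) = 7
One measure = 7 × 60000 / 84 = 420000 / 84 ms
3 measures = 3 × 420000 / 84 = 1260000 / 84
= 15000.0 ms


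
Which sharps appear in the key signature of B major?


Working:
Sharp major keys follow the circle of fifths: C(0), G(1), D(2), A(3), E(4), B(5), F#(6), C#(7)
B major has 5 sharps
Order of sharps: F# C# G# D# A# E# B# → first 5: F#, C#, G#, D#, A#
= F#, C#, G#, D#, A#


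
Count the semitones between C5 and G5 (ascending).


Solution.
Absolute semitone position = octave×12 + chromatic position
C5: 5×12 + 0 = 60
G5: 5×12 + 7 = 67
Difference = 67 - 60 = 7
= 7 semitones


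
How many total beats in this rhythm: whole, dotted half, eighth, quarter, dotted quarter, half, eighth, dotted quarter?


Step by step:
Beat values:
  whole = 4 beats
  dotted half = 3 beats
  eighth = 0.5 beats
  quarter = 1 beat
  dotted quarter = 1.5 beats
  half = 2 beats
  eighth = 0.5 beats
  dotted quarter = 1.5 beats
Sum = 4 + 3 + 0.5 + 1 + 1.5 + 2 + 0.5 + 1.5
= 14 beats


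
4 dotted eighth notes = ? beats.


Base eighth note = 1/2 beats
Dot 1 adds half the previous value: +1/4
One dotted eighth = 1/2 + 1/4 = 3/4
4 of them = 4 × 3/4 = 3
= 3 beats


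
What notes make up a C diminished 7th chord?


Let's work it out.
Diminished 7th chord = root + minor 3rd + diminished 5th + diminished 7th
Seventh chords stack in thirds, so the letter names are C-E-G-B
Root: C
Minor 3rd above C: Eb
Diminished 5th above C: Gb
Diminished 7th above C: Bbb
Chord = C Eb Gb Bbb


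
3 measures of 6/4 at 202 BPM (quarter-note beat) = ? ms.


Step by step:
Quarter-note beat duration = 60000 / 202 ms
Beats per measure (6/4) = 6
One measure = 6 × 60000 / 202 = 360000 / 202 ms
3 measures = 3 × 360000 / 202 = 1080000 / 202
= 5346.5 ms


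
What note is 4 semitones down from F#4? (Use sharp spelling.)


Let's work it out.
F#4: chromatic position 6 in octave 4 → absolute = 4×12 + 6 = 54
Transpose down 4: 54 - 4 = 50
50 = 4×12 + 2 → D in octave 4
Result = D4


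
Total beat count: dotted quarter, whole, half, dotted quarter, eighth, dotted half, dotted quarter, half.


Let's work it out.
Beat values:
  dotted quarter = 1.5 beats
  whole = 4 beats
  half = 2 beats
  dotted quarter = 1.5 beats
  eighth = 0.5 beats
  dotted half = 3 beats
  dotted quarter = 1.5 beats
  half = 2 beats
Sum = 1.5 + 4 + 2 + 1.5 + 0.5 + 3 + 1.5 + 2
= 16 beats


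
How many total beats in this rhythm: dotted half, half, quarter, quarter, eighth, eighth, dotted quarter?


Reasoning:
Beat values:
  dotted half = 3 beats
  half = 2 beats
  quarter = 1 beat
  quarter = 1 beat
  eighth = 0.5 beats
  eighth = 0.5 beats
  dotted quarter = 1.5 beats
Sum = 3 + 2 + 1 + 1 + 0.5 + 0.5 + 1.5
= 9.5 beats


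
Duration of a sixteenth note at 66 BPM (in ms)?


Solution.
One quarter-note beat = 60000 / BPM = 60000 / 66 ms
Sixteenth note = 1/4 × quarter note
Duration = 1/4 × 60000 / 66 = 15000 / 66
= 227.3 ms


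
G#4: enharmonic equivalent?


Enharmonic notes sound the same pitch but are spelled with different letter names
G# and Ab name the same pitch class
= Ab4


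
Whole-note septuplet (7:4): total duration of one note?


Solution.
Septuplet: 7 notes occupy the space of 4 whole notes
Space = 4 × 4 = 16 beats
Each septuplet note = 16 / 7 = 16/7 beats
= 16/7 beats


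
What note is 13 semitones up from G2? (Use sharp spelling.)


G2: chromatic position 7 in octave 2 → absolute = 2×12 + 7 = 31
Transpose up 13: 31 + 13 = 44
44 = 3×12 + 8 → G# in octave 3
Result = G#3


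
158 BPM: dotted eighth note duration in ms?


One quarter-note beat = 60000 / BPM = 60000 / 158 ms
Dotted eighth note = 3/4 × quarter note
Duration = 3/4 × 60000 / 158 = 45000 / 158
= 284.8 ms


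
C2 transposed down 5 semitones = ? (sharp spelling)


Working:
C2: chromatic position 0 in octave 2 → absolute = 2×12 + 0 = 24
Transpose down 5: 24 - 5 = 19
19 = 1×12 + 7 → G in octave 1
Result = G1


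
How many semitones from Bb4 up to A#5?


Solution.
Absolute semitone position = octave×12 + chromatic position
Bb4: 4×12 + 10 = 58
A#5: 5×12 + 10 = 70
Difference = 70 - 58 = 12
= 12 semitones


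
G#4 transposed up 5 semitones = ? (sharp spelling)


Working:
G#4: chromatic position 8 in octave 4 → absolute = 4×12 + 8 = 56
Transpose up 5: 56 + 5 = 61
61 = 5×12 + 1 → C# in octave 5
Result = C#5


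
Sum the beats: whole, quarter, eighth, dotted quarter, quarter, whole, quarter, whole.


Step by step:
Beat values:
  whole = 4 beats
  quarter = 1 beat
  eighth = 0.5 beats
  dotted quarter = 1.5 beats
  quarter = 1 beat
  whole = 4 beats
  quarter = 1 beat
  whole = 4 beats
Sum = 4 + 1 + 0.5 + 1.5 + 1 + 4 + 1 + 4
= 17 beats


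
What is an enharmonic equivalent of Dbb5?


Working:
Enharmonic notes sound the same pitch but are spelled with different letter names
Dbb and C name the same pitch class
= C5


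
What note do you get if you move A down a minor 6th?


minor 6th: 6 letter names, 8 semitones
Letter: A - 5 → C
Pitch: A - 8 semitones, spelled as a C → C#
= C#


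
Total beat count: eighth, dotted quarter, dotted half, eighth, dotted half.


Beat values:
  eighth = 0.5 beats
  dotted quarter = 1.5 beats
  dotted half = 3 beats
  eighth = 0.5 beats
  dotted half = 3 beats
Sum = 0.5 + 1.5 + 3 + 0.5 + 3
= 8.5 beats


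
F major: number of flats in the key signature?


Let's work it out.
Flat major keys: C(0), F(1), Bb(2), Eb(3), Ab(4), Db(5), Gb(6), Cb(7)
F major has 1 flat
Order of flats: Bb Eb Ab Db Gb Cb Fb → first 1: Bb
= 1 flat


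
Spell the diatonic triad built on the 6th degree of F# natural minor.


Working:
F# natural minor scale: F# G# A B C# D E
Diatonic triad on degree 6 stacks scale notes 6, 1, 3: D F# A
D→F# = 4 semitones; D→A = 7 semitones → major triad
= D F# A (major)


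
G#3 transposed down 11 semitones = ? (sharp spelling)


Working:
G#3: chromatic position 8 in octave 3 → absolute = 3×12 + 8 = 44
Transpose down 11: 44 - 11 = 33
33 = 2×12 + 9 → A in octave 2
Result = A2


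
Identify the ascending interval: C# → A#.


Letter names: C → A spans 6 letter names → a 6th
Semitones: C# → A# = 9 half-steps
A 6th of 9 semitones is a major 6th
= major 6th


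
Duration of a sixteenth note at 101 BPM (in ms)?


Working:
One quarter-note beat = 60000 / BPM = 60000 / 101 ms
Sixteenth note = 1/4 × quarter note
Duration = 1/4 × 60000 / 101 = 15000 / 101
= 148.5 ms


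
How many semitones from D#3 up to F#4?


Solution.
Absolute semitone position = octave×12 + chromatic position
D#3: 3×12 + 3 = 39
F#4: 4×12 + 6 = 54
Difference = 54 - 39 = 15
= 15 semitones


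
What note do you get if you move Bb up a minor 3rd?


Reasoning:
minor 3rd: 3 letter names, 3 semitones
Letter: B + 2 → D
Pitch: Bb + 3 semitones, spelled as a D → Db
= Db


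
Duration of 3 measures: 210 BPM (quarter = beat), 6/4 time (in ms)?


Let's work it out.
Quarter-note beat duration = 60000 / 210 ms
Beats per measure (6/4) = 6
One measure = 6 × 60000 / 210 = 360000 / 210 ms
3 measures = 3 × 360000 / 210 = 1080000 / 210
= 5142.9 ms


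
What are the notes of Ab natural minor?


Solution.
Natural minor scale pattern: W-H-W-W-H-W-W (2-1-2-2-1-2-2 semitones)
Starting from Ab:
  Ab + 2 semitones → Bb
  Bb + 1 semitone → Cb
  Cb + 2 semitones → Db
  Db + 2 semitones → Eb
  Eb + 1 semitone → Fb
  Fb + 2 semitones → Gb
  Gb + 2 semitones → Ab
Scale = Ab Bb Cb Db Eb Fb Gb


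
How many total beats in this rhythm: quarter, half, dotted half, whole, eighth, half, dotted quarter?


Beat values:
  quarter = 1 beat
  half = 2 beats
  dotted half = 3 beats
  whole = 4 beats
  eighth = 0.5 beats
  half = 2 beats
  dotted quarter = 1.5 beats
Sum = 1 + 2 + 3 + 4 + 0.5 + 2 + 1.5
= 14 beats


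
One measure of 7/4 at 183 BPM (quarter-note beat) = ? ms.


Solution.
Quarter-note beat duration = 60000 / 183 ms
Beats per measure (7/4) = 7
One measure = 7 × 60000 / 183 = 420000 / 183 ms
= 2295.1 ms


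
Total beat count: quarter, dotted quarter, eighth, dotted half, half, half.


Step by step:
Beat values:
  quarter = 1 beat
  dotted quarter = 1.5 beats
  eighth = 0.5 beats
  dotted half = 3 beats
  half = 2 beats
  half = 2 beats
Sum = 1 + 1.5 + 0.5 + 3 + 2 + 2
= 10 beats


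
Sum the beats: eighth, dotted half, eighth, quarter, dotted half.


Beat values:
  eighth = 0.5 beats
  dotted half = 3 beats
  eighth = 0.5 beats
  quarter = 1 beat
  dotted half = 3 beats
Sum = 0.5 + 3 + 0.5 + 1 + 3
= 8 beats


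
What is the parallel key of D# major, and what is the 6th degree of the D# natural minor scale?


Reasoning:
Parallel keys share the same tonic but differ in mode
D# major → parallel is D# minor
D# natural minor scale: D# E# F# G# A# B C#
= D# minor; 6th degree = B


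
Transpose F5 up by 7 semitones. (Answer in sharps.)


Step by step:
F5: chromatic position 5 in octave 5 → absolute = 5×12 + 5 = 65
Transpose up 7: 65 + 7 = 72
72 = 6×12 + 0 → C in octave 6
Result = C6


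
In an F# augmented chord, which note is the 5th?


Step by step:
Augmented triad = root + major 3rd (4 semitones) + augmented 5th (8 semitones)
A triad on F# stacks thirds, so the chord tones use letter names F-A-C
Root: F#
Major 3rd above F#: A#
Augmented 5th above F#: C##
The 5th = C##


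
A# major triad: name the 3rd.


Let's work it out.
Major triad = root + major 3rd (4 semitones) + perfect 5th (7 semitones)
A triad on A# stacks thirds, so the chord tones use letter names A-C-E
Root: A#
Major 3rd above A#: C##
Perfect 5th above A#: E#
The 3rd = C##


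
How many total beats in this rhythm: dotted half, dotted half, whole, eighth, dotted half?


Let's work it out.
Beat values:
  dotted half = 3 beats
  dotted half = 3 beats
  whole = 4 beats
  eighth = 0.5 beats
  dotted half = 3 beats
Sum = 3 + 3 + 4 + 0.5 + 3
= 13.5 beats


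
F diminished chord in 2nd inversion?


Root position: F Ab Cb
2nd inversion: move root and 3rd up an octave
Bass note: Cb
Notes (bottom to top) = Cb F Ab


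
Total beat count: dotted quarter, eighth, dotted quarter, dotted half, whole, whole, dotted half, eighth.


Beat values:
  dotted quarter = 1.5 beats
  eighth = 0.5 beats
  dotted quarter = 1.5 beats
  dotted half = 3 beats
  whole = 4 beats
  whole = 4 beats
  dotted half = 3 beats
  eighth = 0.5 beats
Sum = 1.5 + 0.5 + 1.5 + 3 + 4 + 4 + 3 + 0.5
= 18 beats


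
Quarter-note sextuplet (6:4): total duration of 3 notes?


Reasoning:
Sextuplet: 6 notes occupy the space of 4 quarter notes
Space = 4 × 1 = 4 beats
Each sextuplet note = 4 / 6 = 2/3 beats
3 notes = 3 × 2/3 = 2
= 2 beats


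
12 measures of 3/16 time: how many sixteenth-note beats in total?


Time signature 3/16: the bottom number 16 means the sixteenth note gets one count
The top number 3 means 3 sixteenth-note beats per measure
Total = 3 × 12 measures
= 36 sixteenth-note beats


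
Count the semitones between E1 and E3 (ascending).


Solution.
Absolute semitone position = octave×12 + chromatic position
E1: 1×12 + 4 = 16
E3: 3×12 + 4 = 40
Difference = 40 - 16 = 24
= 24 semitones


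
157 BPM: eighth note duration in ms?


One quarter-note beat = 60000 / BPM = 60000 / 157 ms
Eighth note = 1/2 × quarter note
Duration = 1/2 × 60000 / 157 = 30000 / 157
= 191.1 ms


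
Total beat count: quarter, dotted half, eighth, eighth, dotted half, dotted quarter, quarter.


Working:
Beat values:
  quarter = 1 beat
  dotted half = 3 beats
  eighth = 0.5 beats
  eighth = 0.5 beats
  dotted half = 3 beats
  dotted quarter = 1.5 beats
  quarter = 1 beat
Sum = 1 + 3 + 0.5 + 0.5 + 3 + 1.5 + 1
= 10.5 beats


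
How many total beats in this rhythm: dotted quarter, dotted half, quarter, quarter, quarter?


Reasoning:
Beat values:
  dotted quarter = 1.5 beats
  dotted half = 3 beats
  quarter = 1 beat
  quarter = 1 beat
  quarter = 1 beat
Sum = 1.5 + 3 + 1 + 1 + 1
= 7.5 beats


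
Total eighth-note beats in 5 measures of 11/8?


Solution.
Time signature 11/8: the bottom number 8 means the eighth note gets one count
The top number 11 means 11 eighth-note beats per measure
Total = 11 × 5 measures
= 55 eighth-note beats


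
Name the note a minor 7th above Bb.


Working:
A 7th spans 7 letter names, so from B we land on A
A minor 7th = 10 semitones above Bb
Spell A at that pitch: Ab
= Ab


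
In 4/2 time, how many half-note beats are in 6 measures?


Time signature 4/2: the bottom number 2 means the half note gets one count
The top number 4 means 4 half-note beats per measure
Total = 4 × 6 measures
= 24 half-note beats


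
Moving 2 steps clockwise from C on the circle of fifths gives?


Solution.
Each clockwise step on the circle of fifths moves up a perfect 5th
From C: C → G → D
= D


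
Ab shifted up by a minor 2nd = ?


minor 2nd: 2 letter names, 1 semitones
Letter: A + 1 → B
Pitch: Ab + 1 semitones, spelled as a B → Bbb
= Bbb


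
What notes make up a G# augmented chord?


Solution.
Augmented triad = root + major 3rd (4 semitones) + augmented 5th (8 semitones)
A triad on G# stacks thirds, so the chord tones use letter names G-B-D
Root: G#
Major 3rd above G#: B#
Augmented 5th above G#: D##
Chord = G# B# D##


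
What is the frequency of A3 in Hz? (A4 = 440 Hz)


Working:
f = 440 × 2^(n/12) where n = semitones from A4
A3: -12 semitones from A4
f = 440 × 2^(-12/12)
f = 220.00 Hz


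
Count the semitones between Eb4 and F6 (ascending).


Let's work it out.
Absolute semitone position = octave×12 + chromatic position
Eb4: 4×12 + 3 = 51
F6: 6×12 + 5 = 77
Difference = 77 - 51 = 26
= 26 semitones


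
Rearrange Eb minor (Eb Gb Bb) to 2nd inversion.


Working:
Root position: Eb Gb Bb
2nd inversion: move root and 3rd up an octave
Bass note: Bb
Notes (bottom to top) = Bb Eb Gb


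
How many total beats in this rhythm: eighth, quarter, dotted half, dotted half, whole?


Reasoning:
Beat values:
  eighth = 0.5 beats
  quarter = 1 beat
  dotted half = 3 beats
  dotted half = 3 beats
  whole = 4 beats
Sum = 0.5 + 1 + 3 + 3 + 4
= 11.5 beats


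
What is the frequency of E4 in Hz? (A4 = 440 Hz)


Solution.
f = 440 × 2^(n/12) where n = semitones from A4
E4: -5 semitones from A4
f = 440 × 2^(-5/12)
f = 329.63 Hz


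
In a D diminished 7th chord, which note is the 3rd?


Reasoning:
Diminished 7th chord = root + minor 3rd + diminished 5th + diminished 7th
Seventh chords stack in thirds, so the letter names are D-F-A-C
Root: D
Minor 3rd above D: F
Diminished 5th above D: Ab
Diminished 7th above D: Cb
The 3rd = F


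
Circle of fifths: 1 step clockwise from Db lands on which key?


Step by step:
Each clockwise step on the circle of fifths moves up a perfect 5th
From Db: Db → Ab
= Ab


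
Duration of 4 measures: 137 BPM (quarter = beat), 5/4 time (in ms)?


Quarter-note beat duration = 60000 / 137 ms
Beats per measure (5/4) = 5
One measure = 5 × 60000 / 137 = 300000 / 137 ms
4 measures = 4 × 300000 / 137 = 1200000 / 137
= 8759.1 ms


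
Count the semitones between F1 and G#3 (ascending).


Let's work it out.
Absolute semitone position = octave×12 + chromatic position
F1: 1×12 + 5 = 17
G#3: 3×12 + 8 = 44
Difference = 44 - 17 = 27
= 27 semitones


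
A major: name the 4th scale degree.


Reasoning:
Major scale pattern: W-W-H-W-W-W-H (2-2-1-2-2-2-1 semitones)
Starting from A:
  A + 2 semitones → B
  B + 2 semitones → C#
  C# + 1 semitone → D
  D + 2 semitones → E
  E + 2 semitones → F#
  F# + 2 semitones → G#
  G# + 1 semitone → A
Scale: A B C# D E F# G#
Degree 4 = D


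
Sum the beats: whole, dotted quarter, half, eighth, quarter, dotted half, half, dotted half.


Solution.
Beat values:
  whole = 4 beats
  dotted quarter = 1.5 beats
  half = 2 beats
  eighth = 0.5 beats
  quarter = 1 beat
  dotted half = 3 beats
  half = 2 beats
  dotted half = 3 beats
Sum = 4 + 1.5 + 2 + 0.5 + 1 + 3 + 2 + 3
= 17 beats


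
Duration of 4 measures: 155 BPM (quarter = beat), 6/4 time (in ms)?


Step by step:
Quarter-note beat duration = 60000 / 155 ms
Beats per measure (6/4) = 6
One measure = 6 × 60000 / 155 = 360000 / 155 ms
4 measures = 4 × 360000 / 155 = 1440000 / 155
= 9290.3 ms


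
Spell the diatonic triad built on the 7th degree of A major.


Reasoning:
A major scale: A B C# D E F# G#
Diatonic triad on degree 7 stacks scale notes 7, 2, 4: G# B D
G#→B = 3 semitones; G#→D = 6 semitones → diminished triad
= G# B D (diminished)


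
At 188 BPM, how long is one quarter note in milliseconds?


Working:
One quarter-note beat = 60000 / BPM = 60000 / 188 ms
Duration = 60000 / 188
= 319.1 ms


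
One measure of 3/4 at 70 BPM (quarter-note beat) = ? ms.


Working:
Quarter-note beat duration = 60000 / 70 ms
Beats per measure (3/4) = 3
One measure = 3 × 60000 / 70 = 180000 / 70 ms
= 2571.4 ms


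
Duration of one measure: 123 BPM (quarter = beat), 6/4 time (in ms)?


Let's work it out.
Quarter-note beat duration = 60000 / 123 ms
Beats per measure (6/4) = 6
One measure = 6 × 60000 / 123 = 360000 / 123 ms
= 2926.8 ms


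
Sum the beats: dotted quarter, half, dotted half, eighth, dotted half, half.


Let's work it out.
Beat values:
  dotted quarter = 1.5 beats
  half = 2 beats
  dotted half = 3 beats
  eighth = 0.5 beats
  dotted half = 3 beats
  half = 2 beats
Sum = 1.5 + 2 + 3 + 0.5 + 3 + 2
= 12 beats


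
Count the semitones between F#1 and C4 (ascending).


Let's work it out.
Absolute semitone position = octave×12 + chromatic position
F#1: 1×12 + 6 = 18
C4: 4×12 + 0 = 48
Difference = 48 - 18 = 30
= 30 semitones


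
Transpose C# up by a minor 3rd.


minor 3rd: 3 letter names, 3 semitones
Letter: C + 2 → E
Pitch: C# + 3 semitones, spelled as an E → E
= E


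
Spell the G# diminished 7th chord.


Step by step:
Diminished 7th chord = root + minor 3rd + diminished 5th + diminished 7th
Seventh chords stack in thirds, so the letter names are G-B-D-F
Root: G#
Minor 3rd above G#: B
Diminished 5th above G#: D
Diminished 7th above G#: F
Chord = G# B D F


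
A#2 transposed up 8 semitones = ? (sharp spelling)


Working:
A#2: chromatic position 10 in octave 2 → absolute = 2×12 + 10 = 34
Transpose up 8: 34 + 8 = 42
42 = 3×12 + 6 → F# in octave 3
Result = F#3


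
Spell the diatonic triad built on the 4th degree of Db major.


Db major scale: Db Eb F Gb Ab Bb C
Diatonic triad on degree 4 stacks scale notes 4, 6, 1: Gb Bb Db
Gb→Bb = 4 semitones; Gb→Db = 7 semitones → major triad
= Gb Bb Db (major)


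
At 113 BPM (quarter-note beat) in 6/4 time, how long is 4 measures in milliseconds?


Step by step:
Quarter-note beat duration = 60000 / 113 ms
Beats per measure (6/4) = 6
One measure = 6 × 60000 / 113 = 360000 / 113 ms
4 measures = 4 × 360000 / 113 = 1440000 / 113
= 12743.4 ms


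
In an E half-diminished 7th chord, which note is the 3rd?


Solution.
Half-diminished 7th chord = root + minor 3rd + diminished 5th + minor 7th
Seventh chords stack in thirds, so the letter names are E-G-B-D
Root: E
Minor 3rd above E: G
Diminished 5th above E: Bb
Minor 7th above E: D
The 3rd = G


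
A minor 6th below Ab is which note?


A 6th spans 6 letter names, so from A we land on C
A minor 6th = 8 semitones below Ab
Spell C at that pitch: C
= C


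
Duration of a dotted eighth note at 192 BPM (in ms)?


Working:
One quarter-note beat = 60000 / BPM = 60000 / 192 ms
Dotted eighth note = 3/4 × quarter note
Duration = 3/4 × 60000 / 192 = 45000 / 192
= 234.4 ms


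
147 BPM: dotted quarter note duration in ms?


One quarter-note beat = 60000 / BPM = 60000 / 147 ms
Dotted quarter note = 3/2 × quarter note
Duration = 3/2 × 60000 / 147 = 90000 / 147
= 612.2 ms


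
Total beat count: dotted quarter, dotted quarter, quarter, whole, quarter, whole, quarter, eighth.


Let's work it out.
Beat values:
  dotted quarter = 1.5 beats
  dotted quarter = 1.5 beats
  quarter = 1 beat
  whole = 4 beats
  quarter = 1 beat
  whole = 4 beats
  quarter = 1 beat
  eighth = 0.5 beats
Sum = 1.5 + 1.5 + 1 + 4 + 1 + 4 + 1 + 0.5
= 14.5 beats


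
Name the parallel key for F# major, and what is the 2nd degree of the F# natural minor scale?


Parallel keys share the same tonic but differ in mode
F# major → parallel is F# minor
F# natural minor scale: F# G# A B C# D E
= F# minor; 2nd degree = G#


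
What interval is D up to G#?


Step by step:
Letter names: D → G spans 4 letter names → a 4th
Semitones: D → G# = 6 half-steps
A 4th of 6 semitones is an augmented 4th
= augmented 4th


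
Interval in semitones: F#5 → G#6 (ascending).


Absolute semitone position = octave×12 + chromatic position
F#5: 5×12 + 6 = 66
G#6: 6×12 + 8 = 80
Difference = 80 - 66 = 14
= 14 semitones


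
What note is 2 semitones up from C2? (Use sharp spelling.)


Working:
C2: chromatic position 0 in octave 2 → absolute = 2×12 + 0 = 24
Transpose up 2: 24 + 2 = 26
26 = 2×12 + 2 → D in octave 2
Result = D2


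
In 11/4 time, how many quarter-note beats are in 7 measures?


Time signature 11/4: the bottom number 4 means the quarter note gets one count
The top number 11 means 11 quarter-note beats per measure
Total = 11 × 7 measures
= 77 quarter-note beats


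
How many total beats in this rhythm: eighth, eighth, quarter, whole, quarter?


Let's work it out.
Beat values:
  eighth = 0.5 beats
  eighth = 0.5 beats
  quarter = 1 beat
  whole = 4 beats
  quarter = 1 beat
Sum = 0.5 + 0.5 + 1 + 4 + 1
= 7 beats


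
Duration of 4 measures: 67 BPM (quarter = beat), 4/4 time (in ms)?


Quarter-note beat duration = 60000 / 67 ms
Beats per measure (4/4) = 4
One measure = 4 × 60000 / 67 = 240000 / 67 ms
4 measures = 4 × 240000 / 67 = 960000 / 67
= 14328.4 ms


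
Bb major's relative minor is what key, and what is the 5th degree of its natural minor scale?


Solution.
The relative minor shares the major's key signature and starts on its 6th degree
6th degree = a major 6th above the tonic; a major 6th above Bb is G
→ relative minor of Bb major is G minor
G natural minor scale: G A Bb C D Eb F
= G minor; 5th degree = D


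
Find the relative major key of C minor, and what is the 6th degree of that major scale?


Step by step:
The relative major shares the key signature and is a minor 3rd above the minor tonic
A minor 3rd above C is Eb
→ relative major of C minor is Eb major
Eb major scale: Eb F G Ab Bb C D
= Eb major; 6th degree = C


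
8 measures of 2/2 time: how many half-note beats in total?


Working:
Time signature 2/2: the bottom number 2 means the half note gets one count
The top number 2 means 2 half-note beats per measure
Total = 2 × 8 measures
= 16 half-note beats


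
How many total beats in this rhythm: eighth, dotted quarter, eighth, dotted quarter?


Reasoning:
Beat values:
  eighth = 0.5 beats
  dotted quarter = 1.5 beats
  eighth = 0.5 beats
  dotted quarter = 1.5 beats
Sum = 0.5 + 1.5 + 0.5 + 1.5
= 4 beats


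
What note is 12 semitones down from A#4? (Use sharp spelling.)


Solution.
A#4: chromatic position 10 in octave 4 → absolute = 4×12 + 10 = 58
Transpose down 12: 58 - 12 = 46
46 = 3×12 + 10 → A# in octave 3
Result = A#3


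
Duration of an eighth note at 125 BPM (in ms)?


Step by step:
One quarter-note beat = 60000 / BPM = 60000 / 125 ms
Eighth note = 1/2 × quarter note
Duration = 1/2 × 60000 / 125 = 30000 / 125
= 240.0 ms


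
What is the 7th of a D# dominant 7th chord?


Let's work it out.
Dominant 7th chord = root + major 3rd + perfect 5th + minor 7th
Seventh chords stack in thirds, so the letter names are D-F-A-C
Root: D#
Major 3rd above D#: F##
Perfect 5th above D#: A#
Minor 7th above D#: C#
The 7th = C#


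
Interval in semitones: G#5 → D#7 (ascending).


Solution.
Absolute semitone position = octave×12 + chromatic position
G#5: 5×12 + 8 = 68
D#7: 7×12 + 3 = 87
Difference = 87 - 68 = 19
= 19 semitones


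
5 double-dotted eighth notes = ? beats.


Solution.
Base eighth note = 1/2 beats
Dot 1 adds half the previous value: +1/4
Dot 2 adds half the previous value: +1/8
One double-dotted eighth = 1/2 + 1/4 + 1/8 = 7/8
5 of them = 5 × 7/8 = 35/8
= 35/8 beats


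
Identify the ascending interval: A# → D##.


Step by step:
Letter names: A → D spans 4 letter names → a 4th
Semitones: A# → D## = 6 half-steps
A 4th of 6 semitones is an augmented 4th
= augmented 4th


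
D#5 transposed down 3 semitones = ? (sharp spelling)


Let's work it out.
D#5: chromatic position 3 in octave 5 → absolute = 5×12 + 3 = 63
Transpose down 3: 63 - 3 = 60
60 = 5×12 + 0 → C in octave 5
Result = C5


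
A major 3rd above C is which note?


A 3rd spans 3 letter names, so from C we land on E
A major 3rd = 4 semitones above C
Spell E at that pitch: E
= E


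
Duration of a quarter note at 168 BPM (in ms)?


Step by step:
One quarter-note beat = 60000 / BPM = 60000 / 168 ms
Duration = 60000 / 168
= 357.1 ms


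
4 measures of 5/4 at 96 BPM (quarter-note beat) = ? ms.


Quarter-note beat duration = 60000 / 96 ms
Beats per measure (5/4) = 5
One measure = 5 × 60000 / 96 = 300000 / 96 ms
4 measures = 4 × 300000 / 96 = 1200000 / 96
= 12500.0 ms


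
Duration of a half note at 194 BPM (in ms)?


Solution.
One quarter-note beat = 60000 / BPM = 60000 / 194 ms
Half note = 2 × quarter note
Duration = 2 × 60000 / 194 = 120000 / 194
= 618.6 ms


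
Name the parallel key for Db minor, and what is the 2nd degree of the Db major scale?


Let's work it out.
Parallel keys share the same tonic but differ in mode
Db minor → parallel is Db major
Db major scale: Db Eb F Gb Ab Bb C
= Db major; 2nd degree = Eb


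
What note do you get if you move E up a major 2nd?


Solution.
major 2nd: 2 letter names, 2 semitones
Letter: E + 1 → F
Pitch: E + 2 semitones, spelled as an F → F#
= F#


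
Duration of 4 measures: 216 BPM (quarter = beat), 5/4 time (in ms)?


Step by step:
Quarter-note beat duration = 60000 / 216 ms
Beats per measure (5/4) = 5
One measure = 5 × 60000 / 216 = 300000 / 216 ms
4 measures = 4 × 300000 / 216 = 1200000 / 216
= 5555.6 ms


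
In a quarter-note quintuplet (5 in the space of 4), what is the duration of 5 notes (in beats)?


Reasoning:
Quintuplet: 5 notes occupy the space of 4 quarter notes
Space = 4 × 1 = 4 beats
Each quintuplet note = 4 / 5 = 4/5 beats
5 notes = 5 × 4/5 = 4
= 4 beats


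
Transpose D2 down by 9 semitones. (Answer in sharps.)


D2: chromatic position 2 in octave 2 → absolute = 2×12 + 2 = 26
Transpose down 9: 26 - 9 = 17
17 = 1×12 + 5 → F in octave 1
Result = F1


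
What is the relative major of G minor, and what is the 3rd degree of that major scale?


Reasoning:
The relative major shares the key signature and is a minor 3rd above the minor tonic
A minor 3rd above G is Bb
→ relative major of G minor is Bb major
Bb major scale: Bb C D Eb F G A
= Bb major; 3rd degree = D


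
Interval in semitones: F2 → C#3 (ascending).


Reasoning:
Absolute semitone position = octave×12 + chromatic position
F2: 2×12 + 5 = 29
C#3: 3×12 + 1 = 37
Difference = 37 - 29 = 8
= 8 semitones


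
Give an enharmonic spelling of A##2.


Step by step:
Enharmonic notes sound the same pitch but are spelled with different letter names
A## and B name the same pitch class
= B2


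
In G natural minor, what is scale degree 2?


Reasoning:
Natural minor scale pattern: W-H-W-W-H-W-W (2-1-2-2-1-2-2 semitones)
Starting from G:
  G + 2 semitones → A
  A + 1 semitone → Bb
  Bb + 2 semitones → C
  C + 2 semitones → D
  D + 1 semitone → Eb
  Eb + 2 semitones → F
  F + 2 semitones → G
Scale: G A Bb C D Eb F
Degree 2 = A


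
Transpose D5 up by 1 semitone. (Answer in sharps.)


Step by step:
D5: chromatic position 2 in octave 5 → absolute = 5×12 + 2 = 62
Transpose up 1: 62 + 1 = 63
63 = 5×12 + 3 → D# in octave 5
Result = D#5


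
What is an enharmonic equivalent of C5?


Working:
Enharmonic notes sound the same pitch but are spelled with different letter names
C and Dbb name the same pitch class
= Dbb5


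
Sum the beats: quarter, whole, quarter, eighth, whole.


Solution.
Beat values:
  quarter = 1 beat
  whole = 4 beats
  quarter = 1 beat
  eighth = 0.5 beats
  whole = 4 beats
Sum = 1 + 4 + 1 + 0.5 + 4
= 10.5 beats


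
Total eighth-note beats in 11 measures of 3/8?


Reasoning:
Time signature 3/8: the bottom number 8 means the eighth note gets one count
The top number 3 means 3 eighth-note beats per measure
Total = 3 × 11 measures
= 33 eighth-note beats


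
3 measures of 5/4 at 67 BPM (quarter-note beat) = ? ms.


Let's work it out.
Quarter-note beat duration = 60000 / 67 ms
Beats per measure (5/4) = 5
One measure = 5 × 60000 / 67 = 300000 / 67 ms
3 measures = 3 × 300000 / 67 = 900000 / 67
= 13432.8 ms


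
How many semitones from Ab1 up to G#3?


Reasoning:
Absolute semitone position = octave×12 + chromatic position
Ab1: 1×12 + 8 = 20
G#3: 3×12 + 8 = 44
Difference = 44 - 20 = 24
= 24 semitones


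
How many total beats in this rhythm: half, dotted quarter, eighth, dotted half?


Step by step:
Beat values:
  half = 2 beats
  dotted quarter = 1.5 beats
  eighth = 0.5 beats
  dotted half = 3 beats
Sum = 2 + 1.5 + 0.5 + 3
= 7 beats


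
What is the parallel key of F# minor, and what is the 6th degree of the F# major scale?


Working:
Parallel keys share the same tonic but differ in mode
F# minor → parallel is F# major
F# major scale: F# G# A# B C# D# E#
= F# major; 6th degree = D#


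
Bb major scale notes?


Let's work it out.
Major scale pattern: W-W-H-W-W-W-H (2-2-1-2-2-2-1 semitones)
Starting from Bb:
  Bb + 2 semitones → C
  C + 2 semitones → D
  D + 1 semitone → Eb
  Eb + 2 semitones → F
  F + 2 semitones → G
  G + 2 semitones → A
  A + 1 semitone → Bb
Scale = Bb C D Eb F G A


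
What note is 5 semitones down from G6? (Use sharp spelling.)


Reasoning:
G6: chromatic position 7 in octave 6 → absolute = 6×12 + 7 = 79
Transpose down 5: 79 - 5 = 74
74 = 6×12 + 2 → D in octave 6
Result = D6


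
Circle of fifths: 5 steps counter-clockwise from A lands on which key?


Solution.
Each counter-clockwise step moves down a perfect 5th (= up a perfect 4th)
From A: A → D → G → C → F → Bb
= Bb


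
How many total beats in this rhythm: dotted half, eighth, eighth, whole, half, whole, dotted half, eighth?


Solution.
Beat values:
  dotted half = 3 beats
  eighth = 0.5 beats
  eighth = 0.5 beats
  whole = 4 beats
  half = 2 beats
  whole = 4 beats
  dotted half = 3 beats
  eighth = 0.5 beats
Sum = 3 + 0.5 + 0.5 + 4 + 2 + 4 + 3 + 0.5
= 17.5 beats


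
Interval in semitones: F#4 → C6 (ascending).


Reasoning:
Absolute semitone position = octave×12 + chromatic position
F#4: 4×12 + 6 = 54
C6: 6×12 + 0 = 72
Difference = 72 - 54 = 18
= 18 semitones


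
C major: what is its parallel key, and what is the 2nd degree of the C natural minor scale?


Working:
Parallel keys share the same tonic but differ in mode
C major → parallel is C minor
C natural minor scale: C D Eb F G Ab Bb
= C minor; 2nd degree = D


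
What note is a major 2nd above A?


Working:
A 2nd spans 2 letter names, so from A we land on B
A major 2nd = 2 semitones above A
Spell B at that pitch: B
= B


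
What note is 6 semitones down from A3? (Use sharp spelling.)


Working:
A3: chromatic position 9 in octave 3 → absolute = 3×12 + 9 = 45
Transpose down 6: 45 - 6 = 39
39 = 3×12 + 3 → D# in octave 3
Result = D#3


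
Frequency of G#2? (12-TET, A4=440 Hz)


Solution.
f = 440 × 2^(n/12) where n = semitones from A4
G#2: -25 semitones from A4
f = 440 × 2^(-25/12)
f = 103.83 Hz


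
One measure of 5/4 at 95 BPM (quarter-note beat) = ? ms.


Reasoning:
Quarter-note beat duration = 60000 / 95 ms
Beats per measure (5/4) = 5
One measure = 5 × 60000 / 95 = 300000 / 95 ms
= 3157.9 ms


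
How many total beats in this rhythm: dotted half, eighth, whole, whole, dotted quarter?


Let's work it out.
Beat values:
  dotted half = 3 beats
  eighth = 0.5 beats
  whole = 4 beats
  whole = 4 beats
  dotted quarter = 1.5 beats
Sum = 3 + 0.5 + 4 + 4 + 1.5
= 13 beats


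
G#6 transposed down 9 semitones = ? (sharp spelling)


Let's work it out.
G#6: chromatic position 8 in octave 6 → absolute = 6×12 + 8 = 80
Transpose down 9: 80 - 9 = 71
71 = 5×12 + 11 → B in octave 5
Result = B5


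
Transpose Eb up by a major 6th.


Solution.
major 6th: 6 letter names, 9 semitones
Letter: E + 5 → C
Pitch: Eb + 9 semitones, spelled as a C → C
= C


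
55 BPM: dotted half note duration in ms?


Step by step:
One quarter-note beat = 60000 / BPM = 60000 / 55 ms
Dotted half note = 3 × quarter note
Duration = 3 × 60000 / 55 = 180000 / 55
= 3272.7 ms


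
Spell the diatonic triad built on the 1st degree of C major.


Let's work it out.
C major scale: C D E F G A B
Diatonic triad on degree 1 stacks scale notes 1, 3, 5: C E G
C→E = 4 semitones; C→G = 7 semitones → major triad
= C E G (major)


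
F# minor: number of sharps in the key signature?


Working:
Sharp minor keys follow the circle of fifths: A(0), E(1), B(2), F#(3), C#(4), G#(5), D#(6), A#(7)
F# minor has 3 sharps
Order of sharps: F# C# G# D# A# E# B# → first 3: F#, C#, G#
= 3 sharps


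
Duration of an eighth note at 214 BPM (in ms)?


Reasoning:
One quarter-note beat = 60000 / BPM = 60000 / 214 ms
Eighth note = 1/2 × quarter note
Duration = 1/2 × 60000 / 214 = 30000 / 214
= 140.2 ms


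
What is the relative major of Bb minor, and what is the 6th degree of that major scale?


Step by step:
The relative major shares the key signature and is a minor 3rd above the minor tonic
A minor 3rd above Bb is Db
→ relative major of Bb minor is Db major
Db major scale: Db Eb F Gb Ab Bb C
= Db major; 6th degree = Bb


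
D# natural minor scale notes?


Working:
Natural minor scale pattern: W-H-W-W-H-W-W (2-1-2-2-1-2-2 semitones)
Starting from D#:
  D# + 2 semitones → E#
  E# + 1 semitone → F#
  F# + 2 semitones → G#
  G# + 2 semitones → A#
  A# + 1 semitone → B
  B + 2 semitones → C#
  C# + 2 semitones → D#
Scale = D# E# F# G# A# B C#


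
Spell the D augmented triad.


Solution.
Augmented triad = root + major 3rd (4 semitones) + augmented 5th (8 semitones)
A triad on D stacks thirds, so the chord tones use letter names D-F-A
Root: D
Major 3rd above D: F#
Augmented 5th above D: A#
Chord = D F# A#


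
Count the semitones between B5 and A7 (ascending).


Absolute semitone position = octave×12 + chromatic position
B5: 5×12 + 11 = 71
A7: 7×12 + 9 = 93
Difference = 93 - 71 = 22
= 22 semitones


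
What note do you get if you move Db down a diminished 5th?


diminished 5th: 5 letter names, 6 semitones
Letter: D - 4 → G
Pitch: Db - 6 semitones, spelled as a G → G
= G


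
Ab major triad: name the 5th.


Major triad = root + major 3rd (4 semitones) + perfect 5th (7 semitones)
A triad on Ab stacks thirds, so the chord tones use letter names A-C-E
Root: Ab
Major 3rd above Ab: C
Perfect 5th above Ab: Eb
The 5th = Eb


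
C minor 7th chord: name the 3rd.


Reasoning:
Minor 7th chord = root + minor 3rd + perfect 5th + minor 7th
Seventh chords stack in thirds, so the letter names are C-E-G-B
Root: C
Minor 3rd above C: Eb
Perfect 5th above C: G
Minor 7th above C: Bb
The 3rd = Eb


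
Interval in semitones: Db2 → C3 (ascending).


Working:
Absolute semitone position = octave×12 + chromatic position
Db2: 2×12 + 1 = 25
C3: 3×12 + 0 = 36
Difference = 36 - 25 = 11
= 11 semitones


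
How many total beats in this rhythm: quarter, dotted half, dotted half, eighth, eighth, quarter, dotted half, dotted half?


Solution.
Beat values:
  quarter = 1 beat
  dotted half = 3 beats
  dotted half = 3 beats
  eighth = 0.5 beats
  eighth = 0.5 beats
  quarter = 1 beat
  dotted half = 3 beats
  dotted half = 3 beats
Sum = 1 + 3 + 3 + 0.5 + 0.5 + 1 + 3 + 3
= 15 beats


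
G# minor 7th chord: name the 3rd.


Step by step:
Minor 7th chord = root + minor 3rd + perfect 5th + minor 7th
Seventh chords stack in thirds, so the letter names are G-B-D-F
Root: G#
Minor 3rd above G#: B
Perfect 5th above G#: D#
Minor 7th above G#: F#
The 3rd = B


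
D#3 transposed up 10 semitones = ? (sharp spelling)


Solution.
D#3: chromatic position 3 in octave 3 → absolute = 3×12 + 3 = 39
Transpose up 10: 39 + 10 = 49
49 = 4×12 + 1 → C# in octave 4
Result = C#4


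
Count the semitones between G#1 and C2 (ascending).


Absolute semitone position = octave×12 + chromatic position
G#1: 1×12 + 8 = 20
C2: 2×12 + 0 = 24
Difference = 24 - 20 = 4
= 4 semitones


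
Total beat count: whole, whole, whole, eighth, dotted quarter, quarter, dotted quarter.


Step by step:
Beat values:
  whole = 4 beats
  whole = 4 beats
  whole = 4 beats
  eighth = 0.5 beats
  dotted quarter = 1.5 beats
  quarter = 1 beat
  dotted quarter = 1.5 beats
Sum = 4 + 4 + 4 + 0.5 + 1.5 + 1 + 1.5
= 16.5 beats


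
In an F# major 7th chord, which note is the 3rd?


Major 7th chord = root + major 3rd + perfect 5th + major 7th
Seventh chords stack in thirds, so the letter names are F-A-C-E
Root: F#
Major 3rd above F#: A#
Perfect 5th above F#: C#
Major 7th above F#: E#
The 3rd = A#


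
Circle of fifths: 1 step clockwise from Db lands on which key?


Reasoning:
Each clockwise step on the circle of fifths moves up a perfect 5th
From Db: Db → Ab
= Ab


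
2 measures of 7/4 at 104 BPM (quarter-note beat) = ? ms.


Working:
Quarter-note beat duration = 60000 / 104 ms
Beats per measure (7/4) = 7
One measure = 7 × 60000 / 104 = 420000 / 104 ms
2 measures = 2 × 420000 / 104 = 840000 / 104
= 8076.9 ms


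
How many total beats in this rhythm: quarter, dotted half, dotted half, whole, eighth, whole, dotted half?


Working:
Beat values:
  quarter = 1 beat
  dotted half = 3 beats
  dotted half = 3 beats
  whole = 4 beats
  eighth = 0.5 beats
  whole = 4 beats
  dotted half = 3 beats
Sum = 1 + 3 + 3 + 4 + 0.5 + 4 + 3
= 18.5 beats


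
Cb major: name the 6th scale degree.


Step by step:
Major scale pattern: W-W-H-W-W-W-H (2-2-1-2-2-2-1 semitones)
Starting from Cb:
  Cb + 2 semitones → Db
  Db + 2 semitones → Eb
  Eb + 1 semitone → Fb
  Fb + 2 semitones → Gb
  Gb + 2 semitones → Ab
  Ab + 2 semitones → Bb
  Bb + 1 semitone → Cb
Scale: Cb Db Eb Fb Gb Ab Bb
Degree 6 = Ab
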